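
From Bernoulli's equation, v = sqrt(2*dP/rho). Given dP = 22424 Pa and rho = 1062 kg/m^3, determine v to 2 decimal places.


v = sqrt(2*dP/rho)
v = sqrt(2*22424/1062)
v = sqrt(42.229755)
v = 6.50 m/s


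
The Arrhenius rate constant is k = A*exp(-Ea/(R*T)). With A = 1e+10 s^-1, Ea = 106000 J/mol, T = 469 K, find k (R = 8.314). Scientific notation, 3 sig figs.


k = A * exp(-Ea/(R*T))
k = 1e+10 * exp(-106000 / (8.314 * 469))
k = 1e+10 * exp(-27.184603)
k = 1.56e-02


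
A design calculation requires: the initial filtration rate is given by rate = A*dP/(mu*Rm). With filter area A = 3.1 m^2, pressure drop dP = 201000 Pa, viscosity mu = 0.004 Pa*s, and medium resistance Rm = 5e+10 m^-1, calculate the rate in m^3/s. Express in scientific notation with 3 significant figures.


rate = A * dP / (mu * Rm)
rate = 3.1 * 201000 / (0.004 * 5e+10)
rate = 623100.0 / 2.000e+08
rate = 3.12e-03 m^3/s


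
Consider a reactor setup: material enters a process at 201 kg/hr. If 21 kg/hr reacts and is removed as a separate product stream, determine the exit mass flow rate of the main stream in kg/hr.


Steady-state mass balance on the main outlet: F_out = F_in - F_removed
F_out = 201 - 21
F_out = 180 kg/hr


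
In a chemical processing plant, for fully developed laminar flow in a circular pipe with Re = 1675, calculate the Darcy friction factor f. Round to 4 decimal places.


f = 64 / Re
f = 64 / 1675
f = 0.0382


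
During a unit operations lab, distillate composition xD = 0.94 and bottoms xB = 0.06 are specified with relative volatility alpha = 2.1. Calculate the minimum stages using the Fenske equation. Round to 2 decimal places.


N_min = ln((xD*(1-xB))/(xB*(1-xD))) / ln(alpha)
Numerator inside ln: 0.8836 / 0.0036 = 245.444444
ln(245.444444) = 5.503071
ln(alpha) = ln(2.1) = 0.741937
N_min = 5.503071 / 0.741937 = 7.42


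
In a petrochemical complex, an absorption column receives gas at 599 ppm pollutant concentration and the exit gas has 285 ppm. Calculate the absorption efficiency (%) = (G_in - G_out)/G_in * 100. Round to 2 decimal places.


Efficiency = (G_in - G_out) / G_in * 100%
Efficiency = (599 - 285) / 599 * 100
Efficiency = 314 / 599 * 100
Efficiency = 52.42%


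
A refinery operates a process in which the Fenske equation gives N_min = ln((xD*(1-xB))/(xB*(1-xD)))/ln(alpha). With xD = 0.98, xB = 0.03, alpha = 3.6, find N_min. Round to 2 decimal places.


N_min = ln((xD*(1-xB))/(xB*(1-xD))) / ln(alpha)
Numerator inside ln: 0.9506 / 0.0006 = 1584.333333
ln(1584.333333) = 7.367919
ln(alpha) = ln(3.6) = 1.280934
N_min = 7.367919 / 1.280934 = 5.75


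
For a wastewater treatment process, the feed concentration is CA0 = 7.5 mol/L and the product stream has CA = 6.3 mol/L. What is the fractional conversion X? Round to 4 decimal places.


X = (CA0 - CA) / CA0
X = (7.5 - 6.3) / 7.5
X = 1.2 / 7.5
X = 0.1600


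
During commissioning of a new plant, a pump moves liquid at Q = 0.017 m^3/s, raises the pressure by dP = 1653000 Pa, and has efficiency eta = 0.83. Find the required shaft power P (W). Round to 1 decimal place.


P = Q * dP / eta
P = 0.017 * 1653000 / 0.83
P = 28101.0 / 0.83
P = 33856.6 W


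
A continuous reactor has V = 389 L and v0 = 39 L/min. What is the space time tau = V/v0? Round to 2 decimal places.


tau = V / v0
tau = 389 / 39
tau = 9.97 min


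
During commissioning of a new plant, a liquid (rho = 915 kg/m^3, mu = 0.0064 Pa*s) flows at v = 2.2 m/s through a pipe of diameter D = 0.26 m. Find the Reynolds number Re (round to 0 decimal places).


Re = rho * v * D / mu
Re = 915 * 2.2 * 0.26 / 0.0064
Re = 523.38 / 0.0064
Re = 81778


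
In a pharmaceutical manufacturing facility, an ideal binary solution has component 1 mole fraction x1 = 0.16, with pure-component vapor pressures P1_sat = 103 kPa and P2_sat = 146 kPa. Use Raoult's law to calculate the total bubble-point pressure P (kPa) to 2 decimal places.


P = x1*P1_sat + x2*P2_sat
x2 = 1 - x1 = 1 - 0.16 = 0.84
P = 0.16*103 + 0.84*146
P = 16.48 + 122.64
P = 139.12 kPa


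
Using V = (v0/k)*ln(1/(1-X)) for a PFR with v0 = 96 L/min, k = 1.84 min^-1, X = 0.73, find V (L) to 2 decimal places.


V = (v0/k) * ln(1/(1-X))
V = (96/1.84) * ln(1/(1-0.73))
V = 52.173913 * ln(3.703704)
V = 52.173913 * 1.309333
V = 68.31 L


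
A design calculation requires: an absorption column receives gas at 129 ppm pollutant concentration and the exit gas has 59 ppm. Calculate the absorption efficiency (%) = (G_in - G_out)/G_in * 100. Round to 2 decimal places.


Efficiency = (G_in - G_out) / G_in * 100%
Efficiency = (129 - 59) / 129 * 100
Efficiency = 70 / 129 * 100
Efficiency = 54.26%


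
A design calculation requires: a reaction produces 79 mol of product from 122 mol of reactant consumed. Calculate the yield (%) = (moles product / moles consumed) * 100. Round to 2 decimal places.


Yield = (moles product / moles consumed) * 100%
Yield = (79 / 122) * 100
Yield = 0.6475 * 100
Yield = 64.75%


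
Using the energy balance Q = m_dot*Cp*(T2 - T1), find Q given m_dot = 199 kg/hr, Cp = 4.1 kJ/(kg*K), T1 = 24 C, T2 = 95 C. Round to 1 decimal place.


Q = m_dot * Cp * (T2 - T1)
Q = 199 * 4.1 * (95 - 24)
Q = 199 * 4.1 * 71
Q = 57928.9 kJ/hr


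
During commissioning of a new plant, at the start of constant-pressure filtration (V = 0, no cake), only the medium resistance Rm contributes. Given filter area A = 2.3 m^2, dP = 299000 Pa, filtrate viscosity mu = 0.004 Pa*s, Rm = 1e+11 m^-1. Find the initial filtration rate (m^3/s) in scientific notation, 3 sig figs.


rate = A * dP / (mu * Rm)
rate = 2.3 * 299000 / (0.004 * 1e+11)
rate = 687700.0 / 4.000e+08
rate = 1.72e-03 m^3/s


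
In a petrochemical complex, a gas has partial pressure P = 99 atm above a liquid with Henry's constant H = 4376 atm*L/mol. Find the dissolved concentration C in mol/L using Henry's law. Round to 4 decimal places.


C = P / H
C = 99 / 4376
C = 0.0226 mol/L


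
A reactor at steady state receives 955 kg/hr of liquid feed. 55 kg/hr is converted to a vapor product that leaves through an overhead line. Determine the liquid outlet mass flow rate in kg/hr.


Steady-state mass balance on the main outlet: F_out = F_in - F_removed
F_out = 955 - 55
F_out = 900 kg/hr


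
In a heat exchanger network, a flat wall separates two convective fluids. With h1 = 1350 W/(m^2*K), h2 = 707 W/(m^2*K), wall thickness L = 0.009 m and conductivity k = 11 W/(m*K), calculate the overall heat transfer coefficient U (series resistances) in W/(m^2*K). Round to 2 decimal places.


1/U = 1/h1 + L/k + 1/h2
1/U = 1/1350 + 0.009/11 + 1/707
1/U = 0.0007407407 + 0.0008181818 + 0.0014144272
1/U = 0.0029733497
U = 336.32 W/(m^2*K)


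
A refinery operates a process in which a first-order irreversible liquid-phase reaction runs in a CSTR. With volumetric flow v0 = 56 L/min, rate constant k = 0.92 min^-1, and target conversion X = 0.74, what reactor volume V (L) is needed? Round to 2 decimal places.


V = v0 * X / (k * (1 - X))
V = 56 * 0.74 / (0.92 * (1 - 0.74))
V = 41.44 / (0.92 * 0.26)
V = 41.44 / 0.2392
V = 173.24 L


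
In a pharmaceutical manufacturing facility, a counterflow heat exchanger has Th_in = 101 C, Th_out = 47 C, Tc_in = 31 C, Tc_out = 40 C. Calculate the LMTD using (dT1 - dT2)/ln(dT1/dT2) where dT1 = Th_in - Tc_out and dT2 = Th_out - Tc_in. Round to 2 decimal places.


dT1 = Th_in - Tc_out = 101 - 40 = 61
dT2 = Th_out - Tc_in = 47 - 31 = 16
LMTD = (dT1 - dT2) / ln(dT1/dT2)
LMTD = (61 - 16) / ln(61/16)
LMTD = 33.63 K


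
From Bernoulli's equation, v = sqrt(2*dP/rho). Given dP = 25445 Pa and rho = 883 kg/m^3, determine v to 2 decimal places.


v = sqrt(2*dP/rho)
v = sqrt(2*25445/883)
v = sqrt(57.633069)
v = 7.59 m/s


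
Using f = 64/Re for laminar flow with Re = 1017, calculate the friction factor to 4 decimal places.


f = 64 / Re
f = 64 / 1017
f = 0.0629


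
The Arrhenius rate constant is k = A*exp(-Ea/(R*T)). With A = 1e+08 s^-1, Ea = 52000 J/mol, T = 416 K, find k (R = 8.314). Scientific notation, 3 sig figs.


k = A * exp(-Ea/(R*T))
k = 1e+08 * exp(-52000 / (8.314 * 416))
k = 1e+08 * exp(-15.034881)
k = 2.95e+01


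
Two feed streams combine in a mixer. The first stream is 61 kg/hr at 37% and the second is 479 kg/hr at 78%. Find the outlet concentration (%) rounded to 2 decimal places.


Mass balance on solute: F1*x1 + F2*x2 = F3*x3
F3 = F1 + F2 = 61 + 479 = 540 kg/hr
x3 = (F1*x1 + F2*x2)/F3
x3 = (61*0.37 + 479*0.78) / 540
x3 = 73.37%


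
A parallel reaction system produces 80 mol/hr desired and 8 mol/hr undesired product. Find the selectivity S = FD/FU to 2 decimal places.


S = desired product rate / undesired product rate
S = 80 / 8
S = 10.00


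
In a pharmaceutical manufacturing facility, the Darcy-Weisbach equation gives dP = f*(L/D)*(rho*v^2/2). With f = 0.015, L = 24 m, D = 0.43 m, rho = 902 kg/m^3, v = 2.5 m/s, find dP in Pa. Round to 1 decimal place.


dP = f * (L/D) * (rho*v^2/2)
dP = 0.015 * (24/0.43) * (902*2.5^2/2)
L/D = 55.81395349
rho*v^2/2 = 902*6.25/2 = 2818.75
dP = 0.015 * 55.81395349 * 2818.75
dP = 2359.9 Pa


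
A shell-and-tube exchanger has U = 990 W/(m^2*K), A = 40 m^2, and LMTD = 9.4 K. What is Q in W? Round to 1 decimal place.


Q = U * A * LMTD
Q = 990 * 40 * 9.4
Q = 372240.0 W


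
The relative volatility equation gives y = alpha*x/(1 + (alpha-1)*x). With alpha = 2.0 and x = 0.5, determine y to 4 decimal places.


y = alpha*x / (1 + (alpha-1)*x)
y = 2.0*0.5 / (1 + (2.0-1)*0.5)
y = 1.0 / (1 + 0.5)
y = 1.0 / 1.5
y = 0.6667


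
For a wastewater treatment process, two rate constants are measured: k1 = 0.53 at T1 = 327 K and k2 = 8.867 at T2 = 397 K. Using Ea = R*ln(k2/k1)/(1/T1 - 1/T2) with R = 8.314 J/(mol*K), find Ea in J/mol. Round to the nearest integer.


Ea = R * ln(k2/k1) / (1/T1 - 1/T2)
ln(k2/k1) = ln(8.867/0.53) = 2.8172148
1/T1 - 1/T2 = 1/327 - 1/397 = 0.000539212288
Ea = 8.314 * 2.8172148 / 0.000539212288
Ea = 43438 J/mol


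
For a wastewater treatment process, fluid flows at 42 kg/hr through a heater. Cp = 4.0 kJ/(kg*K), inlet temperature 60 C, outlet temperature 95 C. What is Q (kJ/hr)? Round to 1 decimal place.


Q = m_dot * Cp * (T2 - T1)
Q = 42 * 4.0 * (95 - 60)
Q = 42 * 4.0 * 35
Q = 5880.0 kJ/hr


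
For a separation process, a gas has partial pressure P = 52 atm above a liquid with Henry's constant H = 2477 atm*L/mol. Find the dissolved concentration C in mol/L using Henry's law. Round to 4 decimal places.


C = P / H
C = 52 / 2477
C = 0.0210 mol/L


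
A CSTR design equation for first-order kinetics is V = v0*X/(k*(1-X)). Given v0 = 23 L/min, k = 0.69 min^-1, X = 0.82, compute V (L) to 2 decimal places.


V = v0 * X / (k * (1 - X))
V = 23 * 0.82 / (0.69 * (1 - 0.82))
V = 18.86 / (0.69 * 0.18)
V = 18.86 / 0.1242
V = 151.85 L


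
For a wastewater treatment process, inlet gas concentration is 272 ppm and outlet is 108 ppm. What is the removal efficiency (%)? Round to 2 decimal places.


Efficiency = (G_in - G_out) / G_in * 100%
Efficiency = (272 - 108) / 272 * 100
Efficiency = 164 / 272 * 100
Efficiency = 60.29%


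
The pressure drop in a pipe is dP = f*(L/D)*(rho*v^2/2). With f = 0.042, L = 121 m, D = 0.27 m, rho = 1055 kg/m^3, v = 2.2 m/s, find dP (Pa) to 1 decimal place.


dP = f * (L/D) * (rho*v^2/2)
dP = 0.042 * (121/0.27) * (1055*2.2^2/2)
L/D = 448.14814815
rho*v^2/2 = 1055*4.84/2 = 2553.1
dP = 0.042 * 448.14814815 * 2553.1
dP = 48055.0 Pa


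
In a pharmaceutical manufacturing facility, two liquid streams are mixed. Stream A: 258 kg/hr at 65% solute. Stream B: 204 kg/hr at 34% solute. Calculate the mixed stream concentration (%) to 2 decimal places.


Mass balance on solute: F1*x1 + F2*x2 = F3*x3
F3 = F1 + F2 = 258 + 204 = 462 kg/hr
x3 = (F1*x1 + F2*x2)/F3
x3 = (258*0.65 + 204*0.34) / 462
x3 = 51.31%


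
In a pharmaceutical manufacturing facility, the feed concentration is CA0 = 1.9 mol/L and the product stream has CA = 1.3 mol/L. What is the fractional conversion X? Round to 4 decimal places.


X = (CA0 - CA) / CA0
X = (1.9 - 1.3) / 1.9
X = 0.6 / 1.9
X = 0.3158


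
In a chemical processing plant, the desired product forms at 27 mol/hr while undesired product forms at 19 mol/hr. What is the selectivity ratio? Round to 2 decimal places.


S = desired product rate / undesired product rate
S = 27 / 19
S = 1.42


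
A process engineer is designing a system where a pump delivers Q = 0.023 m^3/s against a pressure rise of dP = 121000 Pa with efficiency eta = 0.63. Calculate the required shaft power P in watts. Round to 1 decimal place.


P = Q * dP / eta
P = 0.023 * 121000 / 0.63
P = 2783.0 / 0.63
P = 4417.5 W


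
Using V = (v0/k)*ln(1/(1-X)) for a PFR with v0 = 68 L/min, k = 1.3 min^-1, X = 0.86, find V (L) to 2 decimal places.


V = (v0/k) * ln(1/(1-X))
V = (68/1.3) * ln(1/(1-0.86))
V = 52.307692 * ln(7.142857)
V = 52.307692 * 1.966113
V = 102.84 L


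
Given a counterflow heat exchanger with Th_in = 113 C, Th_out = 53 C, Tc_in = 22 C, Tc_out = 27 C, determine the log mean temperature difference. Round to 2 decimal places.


dT1 = Th_in - Tc_out = 113 - 27 = 86
dT2 = Th_out - Tc_in = 53 - 22 = 31
LMTD = (dT1 - dT2) / ln(dT1/dT2)
LMTD = (86 - 31) / ln(86/31)
LMTD = 53.90 K


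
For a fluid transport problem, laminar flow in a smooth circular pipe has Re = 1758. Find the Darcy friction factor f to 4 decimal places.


f = 64 / Re
f = 64 / 1758
f = 0.0364


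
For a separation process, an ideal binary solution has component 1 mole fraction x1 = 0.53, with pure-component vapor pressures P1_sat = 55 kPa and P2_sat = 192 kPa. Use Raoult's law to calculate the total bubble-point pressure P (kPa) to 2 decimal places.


P = x1*P1_sat + x2*P2_sat
x2 = 1 - x1 = 1 - 0.53 = 0.47
P = 0.53*55 + 0.47*192
P = 29.15 + 90.24
P = 119.39 kPa


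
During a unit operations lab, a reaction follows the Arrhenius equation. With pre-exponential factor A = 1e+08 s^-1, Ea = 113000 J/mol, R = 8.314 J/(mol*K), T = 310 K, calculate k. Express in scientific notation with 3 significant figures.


k = A * exp(-Ea/(R*T))
k = 1e+08 * exp(-113000 / (8.314 * 310))
k = 1e+08 * exp(-43.843653)
k = 9.10e-12


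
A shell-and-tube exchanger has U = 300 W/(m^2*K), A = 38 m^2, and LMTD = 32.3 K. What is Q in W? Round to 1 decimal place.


Q = U * A * LMTD
Q = 300 * 38 * 32.3
Q = 368220.0 W


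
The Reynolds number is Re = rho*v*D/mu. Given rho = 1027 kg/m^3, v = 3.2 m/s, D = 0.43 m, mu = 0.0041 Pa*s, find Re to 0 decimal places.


Re = rho * v * D / mu
Re = 1027 * 3.2 * 0.43 / 0.0041
Re = 1413.152 / 0.0041
Re = 344671


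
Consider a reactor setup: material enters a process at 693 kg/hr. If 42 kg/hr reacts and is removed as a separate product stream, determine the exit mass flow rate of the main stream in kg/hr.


Steady-state mass balance on the main outlet: F_out = F_in - F_removed
F_out = 693 - 42
F_out = 651 kg/hr


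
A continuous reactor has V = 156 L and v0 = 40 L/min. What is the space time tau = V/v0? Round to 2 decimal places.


tau = V / v0
tau = 156 / 40
tau = 3.90 min


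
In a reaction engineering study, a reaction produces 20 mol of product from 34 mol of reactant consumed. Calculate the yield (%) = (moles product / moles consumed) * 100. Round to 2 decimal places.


Yield = (moles product / moles consumed) * 100%
Yield = (20 / 34) * 100
Yield = 0.5882 * 100
Yield = 58.82%


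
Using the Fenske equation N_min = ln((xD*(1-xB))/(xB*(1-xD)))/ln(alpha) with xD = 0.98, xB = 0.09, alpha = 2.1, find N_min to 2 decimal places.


N_min = ln((xD*(1-xB))/(xB*(1-xD))) / ln(alpha)
Numerator inside ln: 0.8918 / 0.0018 = 495.444444
ln(495.444444) = 6.205455
ln(alpha) = ln(2.1) = 0.741937
N_min = 6.205455 / 0.741937 = 8.36


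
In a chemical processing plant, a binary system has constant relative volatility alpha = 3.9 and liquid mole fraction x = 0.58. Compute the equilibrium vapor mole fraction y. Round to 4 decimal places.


y = alpha*x / (1 + (alpha-1)*x)
y = 3.9*0.58 / (1 + (3.9-1)*0.58)
y = 2.262 / (1 + 1.682)
y = 2.262 / 2.682
y = 0.8434


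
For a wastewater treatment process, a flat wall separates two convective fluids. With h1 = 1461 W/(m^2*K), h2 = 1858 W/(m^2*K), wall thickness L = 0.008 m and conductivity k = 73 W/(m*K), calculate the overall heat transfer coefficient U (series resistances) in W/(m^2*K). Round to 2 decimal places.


1/U = 1/h1 + L/k + 1/h2
1/U = 1/1461 + 0.008/73 + 1/1858
1/U = 0.0006844627 + 0.000109589 + 0.0005382131
1/U = 0.0013322648
U = 750.60 W/(m^2*K)


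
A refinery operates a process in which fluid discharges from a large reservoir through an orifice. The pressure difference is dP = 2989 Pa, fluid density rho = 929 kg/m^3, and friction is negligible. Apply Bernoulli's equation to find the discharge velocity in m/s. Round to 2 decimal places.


v = sqrt(2*dP/rho)
v = sqrt(2*2989/929)
v = sqrt(6.434876)
v = 2.54 m/s


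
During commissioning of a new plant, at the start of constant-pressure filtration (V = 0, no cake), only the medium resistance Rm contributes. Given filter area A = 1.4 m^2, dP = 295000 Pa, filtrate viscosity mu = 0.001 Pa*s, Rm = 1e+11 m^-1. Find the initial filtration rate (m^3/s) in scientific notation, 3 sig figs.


rate = A * dP / (mu * Rm)
rate = 1.4 * 295000 / (0.001 * 1e+11)
rate = 413000.0 / 1.000e+08
rate = 4.13e-03 m^3/s


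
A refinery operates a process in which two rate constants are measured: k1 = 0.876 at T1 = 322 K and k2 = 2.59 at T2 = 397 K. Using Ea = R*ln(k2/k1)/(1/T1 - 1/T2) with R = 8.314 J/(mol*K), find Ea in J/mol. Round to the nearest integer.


Ea = R * ln(k2/k1) / (1/T1 - 1/T2)
ln(k2/k1) = ln(2.59/0.876) = 1.0840471
1/T1 - 1/T2 = 1/322 - 1/397 = 0.000586698374
Ea = 8.314 * 1.0840471 / 0.000586698374
Ea = 15362 J/mol


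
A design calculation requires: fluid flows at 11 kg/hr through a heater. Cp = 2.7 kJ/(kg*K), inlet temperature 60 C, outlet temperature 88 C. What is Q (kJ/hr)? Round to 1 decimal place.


Q = m_dot * Cp * (T2 - T1)
Q = 11 * 2.7 * (88 - 60)
Q = 11 * 2.7 * 28
Q = 831.6 kJ/hr


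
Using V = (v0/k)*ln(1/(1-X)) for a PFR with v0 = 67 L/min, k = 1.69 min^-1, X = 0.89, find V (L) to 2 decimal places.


V = (v0/k) * ln(1/(1-X))
V = (67/1.69) * ln(1/(1-0.89))
V = 39.64497 * ln(9.090909)
V = 39.64497 * 2.207275
V = 87.51 L


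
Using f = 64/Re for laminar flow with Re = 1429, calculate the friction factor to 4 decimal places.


f = 64 / Re
f = 64 / 1429
f = 0.0448


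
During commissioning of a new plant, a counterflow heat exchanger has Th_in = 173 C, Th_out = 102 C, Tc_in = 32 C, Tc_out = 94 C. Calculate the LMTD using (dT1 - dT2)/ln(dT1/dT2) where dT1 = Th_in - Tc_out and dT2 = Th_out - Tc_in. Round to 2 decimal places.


dT1 = Th_in - Tc_out = 173 - 94 = 79
dT2 = Th_out - Tc_in = 102 - 32 = 70
LMTD = (dT1 - dT2) / ln(dT1/dT2)
LMTD = (79 - 70) / ln(79/70)
LMTD = 74.41 K


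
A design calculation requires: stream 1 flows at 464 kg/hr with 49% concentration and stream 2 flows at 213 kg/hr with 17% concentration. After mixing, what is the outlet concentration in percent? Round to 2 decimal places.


Mass balance on solute: F1*x1 + F2*x2 = F3*x3
F3 = F1 + F2 = 464 + 213 = 677 kg/hr
x3 = (F1*x1 + F2*x2)/F3
x3 = (464*0.49 + 213*0.17) / 677
x3 = 38.93%


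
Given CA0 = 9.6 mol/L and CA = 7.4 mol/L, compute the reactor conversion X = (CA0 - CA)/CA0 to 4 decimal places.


X = (CA0 - CA) / CA0
X = (9.6 - 7.4) / 9.6
X = 2.2 / 9.6
X = 0.2292


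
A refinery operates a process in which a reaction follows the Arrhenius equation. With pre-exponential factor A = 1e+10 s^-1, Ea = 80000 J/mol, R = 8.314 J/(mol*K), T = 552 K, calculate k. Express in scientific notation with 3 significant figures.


k = A * exp(-Ea/(R*T))
k = 1e+10 * exp(-80000 / (8.314 * 552))
k = 1e+10 * exp(-17.431746)
k = 2.69e+02


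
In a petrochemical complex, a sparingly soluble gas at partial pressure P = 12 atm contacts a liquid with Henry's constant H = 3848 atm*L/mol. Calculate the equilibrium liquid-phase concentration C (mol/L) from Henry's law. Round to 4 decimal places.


C = P / H
C = 12 / 3848
C = 0.0031 mol/L


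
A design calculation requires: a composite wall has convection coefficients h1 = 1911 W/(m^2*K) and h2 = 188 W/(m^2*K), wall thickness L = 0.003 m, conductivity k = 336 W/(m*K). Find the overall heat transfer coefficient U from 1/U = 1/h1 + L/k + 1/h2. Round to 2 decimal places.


1/U = 1/h1 + L/k + 1/h2
1/U = 1/1911 + 0.003/336 + 1/188
1/U = 0.0005232862 + 8.9286e-06 + 0.0053191489
1/U = 0.0058513637
U = 170.90 W/(m^2*K)


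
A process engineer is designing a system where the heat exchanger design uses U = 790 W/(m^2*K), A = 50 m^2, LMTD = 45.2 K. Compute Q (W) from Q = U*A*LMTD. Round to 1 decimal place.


Q = U * A * LMTD
Q = 790 * 50 * 45.2
Q = 1785400.0 W


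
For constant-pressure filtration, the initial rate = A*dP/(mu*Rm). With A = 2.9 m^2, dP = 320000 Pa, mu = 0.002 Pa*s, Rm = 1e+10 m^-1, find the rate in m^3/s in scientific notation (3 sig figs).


rate = A * dP / (mu * Rm)
rate = 2.9 * 320000 / (0.002 * 1e+10)
rate = 928000.0 / 2.000e+07
rate = 4.64e-02 m^3/s


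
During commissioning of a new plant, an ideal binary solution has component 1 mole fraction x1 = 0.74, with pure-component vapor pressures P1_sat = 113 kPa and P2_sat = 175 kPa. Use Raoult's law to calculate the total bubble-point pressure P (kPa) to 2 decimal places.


P = x1*P1_sat + x2*P2_sat
x2 = 1 - x1 = 1 - 0.74 = 0.26
P = 0.74*113 + 0.26*175
P = 83.62 + 45.5
P = 129.12 kPa


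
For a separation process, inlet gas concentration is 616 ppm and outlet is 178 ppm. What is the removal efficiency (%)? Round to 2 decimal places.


Efficiency = (G_in - G_out) / G_in * 100%
Efficiency = (616 - 178) / 616 * 100
Efficiency = 438 / 616 * 100
Efficiency = 71.10%


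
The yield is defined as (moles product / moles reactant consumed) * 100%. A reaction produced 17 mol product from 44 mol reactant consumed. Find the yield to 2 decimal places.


Yield = (moles product / moles consumed) * 100%
Yield = (17 / 44) * 100
Yield = 0.3864 * 100
Yield = 38.64%


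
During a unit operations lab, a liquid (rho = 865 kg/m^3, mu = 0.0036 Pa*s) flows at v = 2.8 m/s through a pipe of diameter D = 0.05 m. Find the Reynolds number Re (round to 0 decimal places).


Re = rho * v * D / mu
Re = 865 * 2.8 * 0.05 / 0.0036
Re = 121.1 / 0.0036
Re = 33639


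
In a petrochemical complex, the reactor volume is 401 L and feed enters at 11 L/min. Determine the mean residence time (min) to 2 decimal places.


tau = V / v0
tau = 401 / 11
tau = 36.45 min


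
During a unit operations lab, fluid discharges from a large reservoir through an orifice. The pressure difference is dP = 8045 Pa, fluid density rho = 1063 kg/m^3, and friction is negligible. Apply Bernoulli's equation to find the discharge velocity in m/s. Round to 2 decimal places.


v = sqrt(2*dP/rho)
v = sqrt(2*8045/1063)
v = sqrt(15.136406)
v = 3.89 m/s


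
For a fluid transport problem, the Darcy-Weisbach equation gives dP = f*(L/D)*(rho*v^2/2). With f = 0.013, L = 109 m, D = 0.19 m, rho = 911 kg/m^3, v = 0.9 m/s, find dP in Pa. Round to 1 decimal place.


dP = f * (L/D) * (rho*v^2/2)
dP = 0.013 * (109/0.19) * (911*0.9^2/2)
L/D = 573.68421053
rho*v^2/2 = 911*0.81/2 = 368.955
dP = 0.013 * 573.68421053 * 368.955
dP = 2751.6 Pa


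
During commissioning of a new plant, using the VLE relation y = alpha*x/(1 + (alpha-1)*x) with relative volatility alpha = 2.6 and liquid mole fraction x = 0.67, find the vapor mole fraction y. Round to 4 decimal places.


y = alpha*x / (1 + (alpha-1)*x)
y = 2.6*0.67 / (1 + (2.6-1)*0.67)
y = 1.742 / (1 + 1.072)
y = 1.742 / 2.072
y = 0.8407


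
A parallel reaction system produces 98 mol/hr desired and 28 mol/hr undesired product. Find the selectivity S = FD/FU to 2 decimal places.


S = desired product rate / undesired product rate
S = 98 / 28
S = 3.50


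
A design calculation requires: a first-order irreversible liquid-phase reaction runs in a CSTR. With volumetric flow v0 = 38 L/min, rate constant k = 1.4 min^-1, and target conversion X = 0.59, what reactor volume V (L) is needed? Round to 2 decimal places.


V = v0 * X / (k * (1 - X))
V = 38 * 0.59 / (1.4 * (1 - 0.59))
V = 22.42 / (1.4 * 0.41)
V = 22.42 / 0.574
V = 39.06 L


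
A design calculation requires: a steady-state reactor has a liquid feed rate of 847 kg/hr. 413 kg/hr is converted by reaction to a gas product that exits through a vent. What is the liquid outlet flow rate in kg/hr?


Steady-state mass balance on the main outlet: F_out = F_in - F_removed
F_out = 847 - 413
F_out = 434 kg/hr


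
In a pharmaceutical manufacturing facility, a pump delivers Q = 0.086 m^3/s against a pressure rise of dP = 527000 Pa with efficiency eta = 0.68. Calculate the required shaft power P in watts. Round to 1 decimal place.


P = Q * dP / eta
P = 0.086 * 527000 / 0.68
P = 45322.0 / 0.68
P = 66650.0 W


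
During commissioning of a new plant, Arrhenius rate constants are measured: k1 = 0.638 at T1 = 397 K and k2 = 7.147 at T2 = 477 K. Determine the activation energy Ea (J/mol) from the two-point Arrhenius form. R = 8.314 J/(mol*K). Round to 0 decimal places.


Ea = R * ln(k2/k1) / (1/T1 - 1/T2)
ln(k2/k1) = ln(7.147/0.638) = 2.4161097
1/T1 - 1/T2 = 1/397 - 1/477 = 0.000422455629
Ea = 8.314 * 2.4161097 / 0.000422455629
Ea = 47549 J/mol


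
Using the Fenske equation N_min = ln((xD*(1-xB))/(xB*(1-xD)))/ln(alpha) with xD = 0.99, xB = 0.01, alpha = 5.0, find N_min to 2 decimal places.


N_min = ln((xD*(1-xB))/(xB*(1-xD))) / ln(alpha)
Numerator inside ln: 0.9801 / 0.0001 = 9801.0
ln(9801.0) = 9.19024
ln(alpha) = ln(5.0) = 1.609438
N_min = 9.19024 / 1.609438 = 5.71


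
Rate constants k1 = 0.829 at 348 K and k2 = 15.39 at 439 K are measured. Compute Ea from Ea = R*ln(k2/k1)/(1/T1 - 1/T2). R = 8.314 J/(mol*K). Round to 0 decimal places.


Ea = R * ln(k2/k1) / (1/T1 - 1/T2)
ln(k2/k1) = ln(15.39/0.829) = 2.9212531
1/T1 - 1/T2 = 1/348 - 1/439 = 0.00059565889
Ea = 8.314 * 2.9212531 / 0.00059565889
Ea = 40774 J/mol


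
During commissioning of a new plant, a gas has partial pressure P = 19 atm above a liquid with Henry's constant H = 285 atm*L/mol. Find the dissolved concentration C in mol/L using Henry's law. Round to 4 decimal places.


C = P / H
C = 19 / 285
C = 0.0667 mol/L


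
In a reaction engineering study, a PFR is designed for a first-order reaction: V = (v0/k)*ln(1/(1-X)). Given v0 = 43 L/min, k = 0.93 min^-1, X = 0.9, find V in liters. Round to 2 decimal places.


V = (v0/k) * ln(1/(1-X))
V = (43/0.93) * ln(1/(1-0.9))
V = 46.236559 * ln(10.0)
V = 46.236559 * 2.302585
V = 106.46 L


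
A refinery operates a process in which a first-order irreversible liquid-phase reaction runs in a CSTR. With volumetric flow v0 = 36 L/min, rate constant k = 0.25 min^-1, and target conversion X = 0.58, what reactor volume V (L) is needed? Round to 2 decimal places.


V = v0 * X / (k * (1 - X))
V = 36 * 0.58 / (0.25 * (1 - 0.58))
V = 20.88 / (0.25 * 0.42)
V = 20.88 / 0.105
V = 198.86 L


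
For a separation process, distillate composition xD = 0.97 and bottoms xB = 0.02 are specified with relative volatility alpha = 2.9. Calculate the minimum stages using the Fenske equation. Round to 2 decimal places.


N_min = ln((xD*(1-xB))/(xB*(1-xD))) / ln(alpha)
Numerator inside ln: 0.9506 / 0.0006 = 1584.333333
ln(1584.333333) = 7.367919
ln(alpha) = ln(2.9) = 1.064711
N_min = 7.367919 / 1.064711 = 6.92


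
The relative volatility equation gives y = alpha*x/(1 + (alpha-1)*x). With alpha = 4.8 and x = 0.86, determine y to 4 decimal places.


y = alpha*x / (1 + (alpha-1)*x)
y = 4.8*0.86 / (1 + (4.8-1)*0.86)
y = 4.128 / (1 + 3.268)
y = 4.128 / 4.268
y = 0.9672


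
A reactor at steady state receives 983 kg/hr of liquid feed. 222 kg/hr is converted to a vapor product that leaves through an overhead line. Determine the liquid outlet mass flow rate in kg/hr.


Steady-state mass balance on the main outlet: F_out = F_in - F_removed
F_out = 983 - 222
F_out = 761 kg/hr


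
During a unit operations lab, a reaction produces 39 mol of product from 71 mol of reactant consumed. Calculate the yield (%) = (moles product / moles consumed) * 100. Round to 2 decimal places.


Yield = (moles product / moles consumed) * 100%
Yield = (39 / 71) * 100
Yield = 0.5493 * 100
Yield = 54.93%


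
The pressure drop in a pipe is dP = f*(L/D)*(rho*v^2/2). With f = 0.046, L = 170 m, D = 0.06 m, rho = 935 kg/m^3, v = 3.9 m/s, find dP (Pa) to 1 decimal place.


dP = f * (L/D) * (rho*v^2/2)
dP = 0.046 * (170/0.06) * (935*3.9^2/2)
L/D = 2833.33333333
rho*v^2/2 = 935*15.21/2 = 7110.675
dP = 0.046 * 2833.33333333 * 7110.675
dP = 926758.0 Pa


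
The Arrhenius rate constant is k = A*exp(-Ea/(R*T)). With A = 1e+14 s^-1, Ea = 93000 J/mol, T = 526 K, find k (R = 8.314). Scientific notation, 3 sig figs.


k = A * exp(-Ea/(R*T))
k = 1e+14 * exp(-93000 / (8.314 * 526))
k = 1e+14 * exp(-21.266067)
k = 5.81e+04


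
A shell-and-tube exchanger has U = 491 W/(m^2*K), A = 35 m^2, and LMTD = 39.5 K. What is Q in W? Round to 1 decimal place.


Q = U * A * LMTD
Q = 491 * 35 * 39.5
Q = 678807.5 W


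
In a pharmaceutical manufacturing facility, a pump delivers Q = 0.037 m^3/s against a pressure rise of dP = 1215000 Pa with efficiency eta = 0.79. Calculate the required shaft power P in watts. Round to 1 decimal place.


P = Q * dP / eta
P = 0.037 * 1215000 / 0.79
P = 44955.0 / 0.79
P = 56905.1 W


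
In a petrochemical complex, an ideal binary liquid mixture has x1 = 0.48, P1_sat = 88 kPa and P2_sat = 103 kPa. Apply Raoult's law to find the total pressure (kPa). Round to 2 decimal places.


P = x1*P1_sat + x2*P2_sat
x2 = 1 - x1 = 1 - 0.48 = 0.52
P = 0.48*88 + 0.52*103
P = 42.24 + 53.56
P = 95.80 kPa


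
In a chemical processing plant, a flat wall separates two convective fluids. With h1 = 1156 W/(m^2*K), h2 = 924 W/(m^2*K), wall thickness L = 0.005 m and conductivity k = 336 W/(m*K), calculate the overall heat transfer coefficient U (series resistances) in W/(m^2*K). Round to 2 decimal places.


1/U = 1/h1 + L/k + 1/h2
1/U = 1/1156 + 0.005/336 + 1/924
1/U = 0.0008650519 + 1.4881e-05 + 0.0010822511
1/U = 0.001962184
U = 509.64 W/(m^2*K)


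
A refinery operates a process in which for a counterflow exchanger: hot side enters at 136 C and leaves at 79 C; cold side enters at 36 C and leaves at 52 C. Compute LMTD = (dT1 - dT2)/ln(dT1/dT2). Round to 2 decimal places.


dT1 = Th_in - Tc_out = 136 - 52 = 84
dT2 = Th_out - Tc_in = 79 - 36 = 43
LMTD = (dT1 - dT2) / ln(dT1/dT2)
LMTD = (84 - 43) / ln(84/43)
LMTD = 61.23 K


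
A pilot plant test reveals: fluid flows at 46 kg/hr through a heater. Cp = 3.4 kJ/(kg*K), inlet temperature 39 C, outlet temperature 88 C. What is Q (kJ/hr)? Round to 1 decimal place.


Q = m_dot * Cp * (T2 - T1)
Q = 46 * 3.4 * (88 - 39)
Q = 46 * 3.4 * 49
Q = 7663.6 kJ/hr


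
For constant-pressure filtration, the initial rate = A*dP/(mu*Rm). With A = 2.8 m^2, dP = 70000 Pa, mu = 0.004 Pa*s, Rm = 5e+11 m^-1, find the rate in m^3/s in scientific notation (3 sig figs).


rate = A * dP / (mu * Rm)
rate = 2.8 * 70000 / (0.004 * 5e+11)
rate = 196000.0 / 2.000e+09
rate = 9.80e-05 m^3/s


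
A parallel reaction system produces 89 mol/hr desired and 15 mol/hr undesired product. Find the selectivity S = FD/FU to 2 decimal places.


S = desired product rate / undesired product rate
S = 89 / 15
S = 5.93


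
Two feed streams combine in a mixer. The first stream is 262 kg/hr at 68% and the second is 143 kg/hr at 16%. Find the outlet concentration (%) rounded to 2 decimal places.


Mass balance on solute: F1*x1 + F2*x2 = F3*x3
F3 = F1 + F2 = 262 + 143 = 405 kg/hr
x3 = (F1*x1 + F2*x2)/F3
x3 = (262*0.68 + 143*0.16) / 405
x3 = 49.64%


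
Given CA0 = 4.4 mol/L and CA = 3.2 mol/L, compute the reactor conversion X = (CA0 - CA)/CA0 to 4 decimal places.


X = (CA0 - CA) / CA0
X = (4.4 - 3.2) / 4.4
X = 1.2 / 4.4
X = 0.2727


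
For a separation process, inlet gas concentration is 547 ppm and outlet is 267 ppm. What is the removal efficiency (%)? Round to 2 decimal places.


Efficiency = (G_in - G_out) / G_in * 100%
Efficiency = (547 - 267) / 547 * 100
Efficiency = 280 / 547 * 100
Efficiency = 51.19%


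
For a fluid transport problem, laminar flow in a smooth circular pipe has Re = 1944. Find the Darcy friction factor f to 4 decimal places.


f = 64 / Re
f = 64 / 1944
f = 0.0329


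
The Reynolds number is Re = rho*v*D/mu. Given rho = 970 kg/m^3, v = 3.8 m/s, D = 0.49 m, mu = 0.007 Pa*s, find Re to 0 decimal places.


Re = rho * v * D / mu
Re = 970 * 3.8 * 0.49 / 0.007
Re = 1806.14 / 0.007
Re = 258020


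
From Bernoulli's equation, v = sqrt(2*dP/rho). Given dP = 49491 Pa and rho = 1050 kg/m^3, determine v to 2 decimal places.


v = sqrt(2*dP/rho)
v = sqrt(2*49491/1050)
v = sqrt(94.268571)
v = 9.71 m/s


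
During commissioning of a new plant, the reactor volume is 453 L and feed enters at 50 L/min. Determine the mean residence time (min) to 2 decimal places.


tau = V / v0
tau = 453 / 50
tau = 9.06 min


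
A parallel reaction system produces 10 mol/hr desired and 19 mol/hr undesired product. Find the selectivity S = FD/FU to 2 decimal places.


S = desired product rate / undesired product rate
S = 10 / 19
S = 0.53


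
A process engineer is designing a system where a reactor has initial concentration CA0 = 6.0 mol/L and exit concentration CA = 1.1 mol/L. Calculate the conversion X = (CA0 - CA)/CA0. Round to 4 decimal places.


X = (CA0 - CA) / CA0
X = (6.0 - 1.1) / 6.0
X = 4.9 / 6.0
X = 0.8167


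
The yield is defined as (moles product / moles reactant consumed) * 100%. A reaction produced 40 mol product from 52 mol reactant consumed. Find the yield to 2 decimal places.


Yield = (moles product / moles consumed) * 100%
Yield = (40 / 52) * 100
Yield = 0.7692 * 100
Yield = 76.92%


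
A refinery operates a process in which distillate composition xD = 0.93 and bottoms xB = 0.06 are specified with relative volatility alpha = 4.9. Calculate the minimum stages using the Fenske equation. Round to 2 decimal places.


N_min = ln((xD*(1-xB))/(xB*(1-xD))) / ln(alpha)
Numerator inside ln: 0.8742 / 0.0042 = 208.142857
ln(208.142857) = 5.338225
ln(alpha) = ln(4.9) = 1.589235
N_min = 5.338225 / 1.589235 = 3.36


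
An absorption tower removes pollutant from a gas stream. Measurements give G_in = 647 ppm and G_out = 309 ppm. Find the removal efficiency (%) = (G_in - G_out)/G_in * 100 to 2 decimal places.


Efficiency = (G_in - G_out) / G_in * 100%
Efficiency = (647 - 309) / 647 * 100
Efficiency = 338 / 647 * 100
Efficiency = 52.24%


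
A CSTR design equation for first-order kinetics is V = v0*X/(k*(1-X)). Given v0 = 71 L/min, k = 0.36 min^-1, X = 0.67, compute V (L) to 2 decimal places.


V = v0 * X / (k * (1 - X))
V = 71 * 0.67 / (0.36 * (1 - 0.67))
V = 47.57 / (0.36 * 0.33)
V = 47.57 / 0.1188
V = 400.42 L


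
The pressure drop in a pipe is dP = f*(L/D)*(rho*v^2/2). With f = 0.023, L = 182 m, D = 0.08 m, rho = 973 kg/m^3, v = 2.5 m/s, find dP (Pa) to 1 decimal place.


dP = f * (L/D) * (rho*v^2/2)
dP = 0.023 * (182/0.08) * (973*2.5^2/2)
L/D = 2275.0
rho*v^2/2 = 973*6.25/2 = 3040.625
dP = 0.023 * 2275.0 * 3040.625
dP = 159100.7 Pa


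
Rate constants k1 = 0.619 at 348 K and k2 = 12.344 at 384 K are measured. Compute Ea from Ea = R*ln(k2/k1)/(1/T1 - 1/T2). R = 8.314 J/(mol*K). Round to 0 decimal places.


Ea = R * ln(k2/k1) / (1/T1 - 1/T2)
ln(k2/k1) = ln(12.344/0.619) = 2.9928201
1/T1 - 1/T2 = 1/348 - 1/384 = 0.000269396552
Ea = 8.314 * 2.9928201 / 0.000269396552
Ea = 92363 J/mol


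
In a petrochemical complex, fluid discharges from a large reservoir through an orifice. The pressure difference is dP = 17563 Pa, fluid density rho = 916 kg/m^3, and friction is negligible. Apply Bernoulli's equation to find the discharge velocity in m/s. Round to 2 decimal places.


v = sqrt(2*dP/rho)
v = sqrt(2*17563/916)
v = sqrt(38.347162)
v = 6.19 m/s


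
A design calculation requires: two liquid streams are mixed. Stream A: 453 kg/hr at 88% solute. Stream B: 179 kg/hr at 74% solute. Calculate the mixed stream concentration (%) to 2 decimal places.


Mass balance on solute: F1*x1 + F2*x2 = F3*x3
F3 = F1 + F2 = 453 + 179 = 632 kg/hr
x3 = (F1*x1 + F2*x2)/F3
x3 = (453*0.88 + 179*0.74) / 632
x3 = 84.03%


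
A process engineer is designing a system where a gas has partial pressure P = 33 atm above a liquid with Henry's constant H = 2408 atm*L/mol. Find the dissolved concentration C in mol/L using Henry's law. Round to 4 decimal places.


C = P / H
C = 33 / 2408
C = 0.0137 mol/L


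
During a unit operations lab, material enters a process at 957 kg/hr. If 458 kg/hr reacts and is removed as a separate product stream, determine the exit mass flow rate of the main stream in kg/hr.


Steady-state mass balance on the main outlet: F_out = F_in - F_removed
F_out = 957 - 458
F_out = 499 kg/hr


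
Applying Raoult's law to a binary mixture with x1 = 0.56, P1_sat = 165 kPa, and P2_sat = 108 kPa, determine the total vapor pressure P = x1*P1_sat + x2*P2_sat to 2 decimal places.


P = x1*P1_sat + x2*P2_sat
x2 = 1 - x1 = 1 - 0.56 = 0.44
P = 0.56*165 + 0.44*108
P = 92.4 + 47.52
P = 139.92 kPa


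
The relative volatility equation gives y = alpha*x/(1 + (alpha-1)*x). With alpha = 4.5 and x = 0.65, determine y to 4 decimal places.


y = alpha*x / (1 + (alpha-1)*x)
y = 4.5*0.65 / (1 + (4.5-1)*0.65)
y = 2.925 / (1 + 2.275)
y = 2.925 / 3.275
y = 0.8931


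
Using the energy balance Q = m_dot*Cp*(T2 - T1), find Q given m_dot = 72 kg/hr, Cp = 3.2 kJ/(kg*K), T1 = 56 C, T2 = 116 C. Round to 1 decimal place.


Q = m_dot * Cp * (T2 - T1)
Q = 72 * 3.2 * (116 - 56)
Q = 72 * 3.2 * 60
Q = 13824.0 kJ/hr


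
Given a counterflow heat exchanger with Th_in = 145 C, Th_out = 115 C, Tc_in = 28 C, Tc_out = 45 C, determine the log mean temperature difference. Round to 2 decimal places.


dT1 = Th_in - Tc_out = 145 - 45 = 100
dT2 = Th_out - Tc_in = 115 - 28 = 87
LMTD = (dT1 - dT2) / ln(dT1/dT2)
LMTD = (100 - 87) / ln(100/87)
LMTD = 93.35 K


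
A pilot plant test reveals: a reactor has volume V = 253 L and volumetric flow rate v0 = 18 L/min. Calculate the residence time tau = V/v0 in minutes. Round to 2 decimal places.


tau = V / v0
tau = 253 / 18
tau = 14.06 min


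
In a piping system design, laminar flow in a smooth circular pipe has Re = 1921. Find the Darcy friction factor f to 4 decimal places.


f = 64 / Re
f = 64 / 1921
f = 0.0333


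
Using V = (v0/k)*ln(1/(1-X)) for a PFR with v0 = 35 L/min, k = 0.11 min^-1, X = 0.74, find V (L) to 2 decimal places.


V = (v0/k) * ln(1/(1-X))
V = (35/0.11) * ln(1/(1-0.74))
V = 318.181818 * ln(3.846154)
V = 318.181818 * 1.347074
V = 428.61 L


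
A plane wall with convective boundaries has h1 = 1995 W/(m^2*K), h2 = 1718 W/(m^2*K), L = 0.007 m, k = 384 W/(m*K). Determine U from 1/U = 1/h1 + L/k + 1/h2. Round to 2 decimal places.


1/U = 1/h1 + L/k + 1/h2
1/U = 1/1995 + 0.007/384 + 1/1718
1/U = 0.0005012531 + 1.82292e-05 + 0.0005820722
1/U = 0.0011015545
U = 907.81 W/(m^2*K)


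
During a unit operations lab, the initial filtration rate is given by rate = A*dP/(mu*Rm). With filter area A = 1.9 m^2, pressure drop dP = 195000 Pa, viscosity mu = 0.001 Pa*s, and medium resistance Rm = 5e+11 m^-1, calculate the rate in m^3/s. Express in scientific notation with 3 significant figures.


rate = A * dP / (mu * Rm)
rate = 1.9 * 195000 / (0.001 * 5e+11)
rate = 370500.0 / 5.000e+08
rate = 7.41e-04 m^3/s


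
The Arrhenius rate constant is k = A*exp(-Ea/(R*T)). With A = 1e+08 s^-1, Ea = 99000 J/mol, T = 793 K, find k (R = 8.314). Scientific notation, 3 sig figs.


k = A * exp(-Ea/(R*T))
k = 1e+08 * exp(-99000 / (8.314 * 793))
k = 1e+08 * exp(-15.015921)
k = 3.01e+01
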